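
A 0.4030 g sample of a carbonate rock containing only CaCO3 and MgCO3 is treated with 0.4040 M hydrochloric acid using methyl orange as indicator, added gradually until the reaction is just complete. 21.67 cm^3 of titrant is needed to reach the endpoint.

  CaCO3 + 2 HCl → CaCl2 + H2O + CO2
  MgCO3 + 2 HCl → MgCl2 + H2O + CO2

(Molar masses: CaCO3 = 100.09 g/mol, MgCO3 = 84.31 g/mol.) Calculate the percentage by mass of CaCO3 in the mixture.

n(HCl) = 0.02167 × 0.4040 = 8.755 × 10^-3 mol
Let x = n(CaCO3), y = n(MgCO3).
Titrant: 2x + 2y = 8.755 × 10^-3;  mass: 100.09x + 84.31y = 0.4030
Solving, x = 2.151 × 10^-3 mol, y = 2.226 × 10^-3 mol
mass of CaCO3 = 2.151 × 10^-3 × 100.09 = 0.2153 g
% CaCO3 = 0.2153 / 0.4030 × 100 = 53.43 %

53.43 %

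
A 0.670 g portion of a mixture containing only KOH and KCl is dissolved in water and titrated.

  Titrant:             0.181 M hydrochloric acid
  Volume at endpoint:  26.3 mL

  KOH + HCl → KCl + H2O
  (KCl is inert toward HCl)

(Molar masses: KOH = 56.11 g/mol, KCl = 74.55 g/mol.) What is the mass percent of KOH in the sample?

n(HCl) = 0.0263 × 0.181 = 4.76 × 10^-3 mol
Let x = n(KOH), y = n(KCl).
Titrant: 1x = 4.76 × 10^-3;  mass: 56.11x + 74.55y = 0.670
Solving, x = 4.76 × 10^-3 mol, y = 5.40 × 10^-3 mol
mass of KOH = 4.76 × 10^-3 × 56.11 = 0.267 g
% KOH = 0.267 / 0.670 × 100 = 39.9 %

39.9 %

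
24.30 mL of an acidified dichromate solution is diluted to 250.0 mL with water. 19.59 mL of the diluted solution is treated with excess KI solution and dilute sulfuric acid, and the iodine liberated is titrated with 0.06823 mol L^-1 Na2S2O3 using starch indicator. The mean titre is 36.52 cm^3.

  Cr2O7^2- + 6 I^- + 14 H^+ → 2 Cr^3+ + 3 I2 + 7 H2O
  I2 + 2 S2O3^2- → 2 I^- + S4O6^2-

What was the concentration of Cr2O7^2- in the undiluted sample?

n(S2O3^2-) = 0.03652 × 0.06823 = 2.492 × 10^-3 mol
n(I2) = n(S2O3^2-)/2 = 1.246 × 10^-3 mol
From the 1:3 ratio, n(Cr2O7^2-) in the aliquot = 1/3 × 1.246 × 10^-3 = 4.153 × 10^-4 mol
[Cr2O7^2-]_dilute = 4.153 × 10^-4 / 0.01959 = 0.02120 mol/L
[Cr2O7^2-]_original = 0.02120 × 250.0/24.30 = 0.2181 mol/L

0.2181 mol/L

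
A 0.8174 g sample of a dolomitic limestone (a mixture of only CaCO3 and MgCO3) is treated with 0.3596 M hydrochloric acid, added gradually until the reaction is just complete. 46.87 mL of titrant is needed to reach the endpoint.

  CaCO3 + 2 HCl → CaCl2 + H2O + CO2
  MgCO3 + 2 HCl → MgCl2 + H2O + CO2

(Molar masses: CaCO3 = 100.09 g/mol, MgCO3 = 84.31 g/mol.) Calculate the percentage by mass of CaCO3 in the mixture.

82.95 %

n(HCl) = 0.04687 × 0.3596 = 0.01685 mol
Let x = n(CaCO3), y = n(MgCO3).
Titrant: 2x + 2y = 0.01685;  mass: 100.09x + 84.31y = 0.8174
Solving, x = 6.774 × 10^-3 mol, y = 1.653 × 10^-3 mol
mass of CaCO3 = 6.774 × 10^-3 × 100.09 = 0.6781 g
% CaCO3 = 0.6781 / 0.8174 × 100 = 82.95 %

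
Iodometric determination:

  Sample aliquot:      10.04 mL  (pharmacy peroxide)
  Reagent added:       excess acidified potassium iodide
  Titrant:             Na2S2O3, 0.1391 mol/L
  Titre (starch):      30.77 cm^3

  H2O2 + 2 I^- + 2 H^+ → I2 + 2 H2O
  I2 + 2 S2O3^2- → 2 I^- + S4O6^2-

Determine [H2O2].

0.2132 mol/L

n(S2O3^2-) = 0.03077 × 0.1391 = 4.280 × 10^-3 mol
n(I2) = n(S2O3^2-)/2 = 2.140 × 10^-3 mol
n(H2O2) in the aliquot = 2.140 × 10^-3 mol (1:1 ratio)
[H2O2] = 2.140 × 10^-3 / 0.01004 = 0.2132 mol/L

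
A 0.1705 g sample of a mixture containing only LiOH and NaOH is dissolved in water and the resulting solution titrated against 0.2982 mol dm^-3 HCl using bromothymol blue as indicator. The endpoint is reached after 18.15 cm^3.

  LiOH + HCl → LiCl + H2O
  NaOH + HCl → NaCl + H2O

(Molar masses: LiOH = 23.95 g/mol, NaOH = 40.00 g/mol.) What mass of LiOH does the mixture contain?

0.06863 g

n(HCl) = 0.01815 × 0.2982 = 5.412 × 10^-3 mol
Let x = n(LiOH), y = n(NaOH).
Titrant: 1x + 1y = 5.412 × 10^-3;  mass: 23.95x + 40.00y = 0.1705
Solving, x = 2.866 × 10^-3 mol, y = 2.547 × 10^-3 mol
mass of LiOH = 2.866 × 10^-3 × 23.95 = 0.06863 g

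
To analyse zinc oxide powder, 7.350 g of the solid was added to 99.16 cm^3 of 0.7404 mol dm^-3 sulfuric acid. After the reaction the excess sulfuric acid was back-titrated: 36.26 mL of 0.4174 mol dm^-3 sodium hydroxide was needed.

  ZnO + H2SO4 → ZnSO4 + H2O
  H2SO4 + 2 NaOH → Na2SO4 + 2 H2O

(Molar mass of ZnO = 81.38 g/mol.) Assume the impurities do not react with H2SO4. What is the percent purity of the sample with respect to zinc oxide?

n(H2SO4) added = 0.09916 × 0.7404 = 0.07342 mol
n(NaOH) used in back-titration = 0.03626 × 0.4174 = 0.01513 mol
From the 1:2 ratio, n(H2SO4) left over = 1/2 × 0.01513 = 7.567 × 10^-3 mol
n(H2SO4) consumed by analyte = 0.07342 − 7.567 × 10^-3 = 0.06585 mol
n(ZnO) = 0.06585 mol (1:1 ratio)
mass of ZnO = 0.06585 × 81.38 = 5.359 g
% ZnO = 5.359 / 7.350 × 100 = 72.91 %

72.91 %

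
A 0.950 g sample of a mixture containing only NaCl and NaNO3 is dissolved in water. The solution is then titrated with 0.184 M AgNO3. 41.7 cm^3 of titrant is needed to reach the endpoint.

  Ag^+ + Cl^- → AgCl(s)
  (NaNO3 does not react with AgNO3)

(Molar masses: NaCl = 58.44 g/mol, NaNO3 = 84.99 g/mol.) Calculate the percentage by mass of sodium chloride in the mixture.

47.2 %

n(AgNO3) = 0.0417 × 0.184 = 7.67 × 10^-3 mol
Let x = n(NaCl), y = n(NaNO3).
Titrant: 1x = 7.67 × 10^-3;  mass: 58.44x + 84.99y = 0.950
Solving, x = 7.67 × 10^-3 mol, y = 5.90 × 10^-3 mol
mass of NaCl = 7.67 × 10^-3 × 58.44 = 0.448 g
% NaCl = 0.448 / 0.950 × 100 = 47.2 %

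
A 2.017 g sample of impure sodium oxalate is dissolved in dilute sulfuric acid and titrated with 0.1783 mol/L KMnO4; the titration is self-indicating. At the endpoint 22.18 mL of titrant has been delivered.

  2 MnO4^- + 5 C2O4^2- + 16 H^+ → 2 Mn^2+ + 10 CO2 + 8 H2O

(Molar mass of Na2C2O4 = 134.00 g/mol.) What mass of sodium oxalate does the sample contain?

n(KMnO4) = 0.02218 L × 0.1783 mol/L = 3.955 × 10^-3 mol
From the 5:2 ratio, n(Na2C2O4) = 5/2 × 3.955 × 10^-3 = 9.887 × 10^-3 mol
mass of Na2C2O4 = 9.887 × 10^-3 × 134.00 g/mol = 1.325 g

1.325 g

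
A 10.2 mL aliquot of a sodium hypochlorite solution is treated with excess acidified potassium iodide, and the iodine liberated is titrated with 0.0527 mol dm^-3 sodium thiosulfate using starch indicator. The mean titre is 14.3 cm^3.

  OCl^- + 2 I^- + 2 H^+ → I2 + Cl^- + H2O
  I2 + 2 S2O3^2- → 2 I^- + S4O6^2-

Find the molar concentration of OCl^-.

n(S2O3^2-) = 0.0143 × 0.0527 = 7.54 × 10^-4 mol
n(I2) = n(S2O3^2-)/2 = 3.77 × 10^-4 mol
n(OCl^-) in the aliquot = 3.77 × 10^-4 mol (1:1 ratio)
[OCl^-] = 3.77 × 10^-4 / 0.0102 = 0.0369 mol/L

0.0369 mol/L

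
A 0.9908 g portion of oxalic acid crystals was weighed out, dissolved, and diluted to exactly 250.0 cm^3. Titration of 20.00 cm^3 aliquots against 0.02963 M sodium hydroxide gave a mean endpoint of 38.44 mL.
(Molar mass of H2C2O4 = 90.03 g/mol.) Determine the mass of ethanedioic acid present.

0.6409 g

H2C2O4 + 2 NaOH → Na2C2O4 + 2 H2O
n(NaOH) per titration = 0.03844 × 0.02963 = 1.139 × 10^-3 mol
From the 1:2 ratio, n(H2C2O4) in each aliquot = 1/2 × 1.139 × 10^-3 = 5.695 × 10^-4 mol
n(H2C2O4) in the whole flask = 5.695 × 10^-4 × 250.0/20.00 = 7.119 × 10^-3 mol
mass of H2C2O4 = 7.119 × 10^-3 × 90.03 = 0.6409 g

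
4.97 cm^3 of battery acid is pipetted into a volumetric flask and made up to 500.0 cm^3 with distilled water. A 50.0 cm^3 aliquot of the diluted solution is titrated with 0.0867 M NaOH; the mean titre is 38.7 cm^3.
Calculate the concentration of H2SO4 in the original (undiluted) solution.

3.38 M

H2SO4 + 2 NaOH → Na2SO4 + 2 H2O
n(NaOH) = 0.0387 × 0.0867 = 3.36 × 10^-3 mol
From the 1:2 ratio, n(H2SO4) in the aliquot = 1/2 × 3.36 × 10^-3 = 1.68 × 10^-3 mol
[H2SO4]_dilute = 1.68 × 10^-3 / 0.0500 = 0.0336 mol/L
Dilution factor = 500.0 / 4.97 = 100.6
[H2SO4]_stock = 0.0336 × 100.6 = 3.38 mol/L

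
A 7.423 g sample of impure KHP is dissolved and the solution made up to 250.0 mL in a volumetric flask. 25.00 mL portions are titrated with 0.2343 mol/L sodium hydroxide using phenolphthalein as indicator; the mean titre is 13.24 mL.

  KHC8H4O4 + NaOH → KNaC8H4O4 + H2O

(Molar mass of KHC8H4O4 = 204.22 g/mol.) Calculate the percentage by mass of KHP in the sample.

85.35 %

n(NaOH) per titration = 0.01324 × 0.2343 = 3.102 × 10^-3 mol
n(KHC8H4O4) in each aliquot = 3.102 × 10^-3 mol (1:1 ratio)
n(KHC8H4O4) in the whole flask = 3.102 × 10^-3 × 250.0/25.00 = 0.03102 mol
mass of KHC8H4O4 = 0.03102 × 204.22 = 6.335 g
% KHC8H4O4 = 6.335 / 7.423 × 100 = 85.35 %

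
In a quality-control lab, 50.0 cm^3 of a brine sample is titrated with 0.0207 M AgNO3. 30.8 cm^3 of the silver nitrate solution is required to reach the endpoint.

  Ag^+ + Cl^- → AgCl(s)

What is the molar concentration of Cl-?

0.0128 M

n(AgNO3) = 0.0308 L × 0.0207 mol/L = 6.38 × 10^-4 mol
n(Cl-) = 6.38 × 10^-4 mol (1:1 mole ratio)
[Cl-] = 6.38 × 10^-4 mol / 0.0500 L = 0.0128 mol/L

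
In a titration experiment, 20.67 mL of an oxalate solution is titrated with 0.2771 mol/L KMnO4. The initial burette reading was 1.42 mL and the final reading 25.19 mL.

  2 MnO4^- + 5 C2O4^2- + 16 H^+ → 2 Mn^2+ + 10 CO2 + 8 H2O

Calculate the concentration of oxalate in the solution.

0.7966 mol/L

n(KMnO4) = 0.02377 L × 0.2771 mol/L = 6.587 × 10^-3 mol
From the 5:2 mole ratio, n(C2O4^2-) = 5/2 × 6.587 × 10^-3 = 0.01647 mol
[C2O4^2-] = 0.01647 mol / 0.02067 L = 0.7966 mol/L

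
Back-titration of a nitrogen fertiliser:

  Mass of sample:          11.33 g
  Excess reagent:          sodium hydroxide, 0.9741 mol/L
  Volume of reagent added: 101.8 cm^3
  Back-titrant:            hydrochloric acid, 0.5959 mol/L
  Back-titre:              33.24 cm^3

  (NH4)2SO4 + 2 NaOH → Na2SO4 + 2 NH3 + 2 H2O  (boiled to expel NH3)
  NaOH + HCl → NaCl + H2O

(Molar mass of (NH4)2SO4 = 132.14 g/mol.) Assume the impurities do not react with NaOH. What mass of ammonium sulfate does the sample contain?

n(NaOH) added = 0.1018 × 0.9741 = 0.09916 mol
n(HCl) used in back-titration = 0.03324 × 0.5959 = 0.01981 mol
n(NaOH) left over = 0.01981 mol (1:1 ratio)
n(NaOH) consumed by analyte = 0.09916 − 0.01981 = 0.07936 mol
From the 1:2 ratio, n((NH4)2SO4) = 1/2 × 0.07936 = 0.03968 mol
mass of (NH4)2SO4 = 0.03968 × 132.14 = 5.243 g

5.243 g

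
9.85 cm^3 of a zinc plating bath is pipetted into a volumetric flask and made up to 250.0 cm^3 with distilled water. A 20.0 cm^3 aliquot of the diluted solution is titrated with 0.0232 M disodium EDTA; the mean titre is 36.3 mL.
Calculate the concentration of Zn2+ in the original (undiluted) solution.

1.07 M

Zn^2+ + EDTA^4- → [Zn(EDTA)]^2-
n(EDTA) = 0.0363 × 0.0232 = 8.42 × 10^-4 mol
n(Zn2+) in the aliquot = 8.42 × 10^-4 mol (1:1 ratio)
[Zn2+]_dilute = 8.42 × 10^-4 / 0.0200 = 0.0421 mol/L
Dilution factor = 250.0 / 9.85 = 25.38
[Zn2+]_stock = 0.0421 × 25.38 = 1.07 mol/L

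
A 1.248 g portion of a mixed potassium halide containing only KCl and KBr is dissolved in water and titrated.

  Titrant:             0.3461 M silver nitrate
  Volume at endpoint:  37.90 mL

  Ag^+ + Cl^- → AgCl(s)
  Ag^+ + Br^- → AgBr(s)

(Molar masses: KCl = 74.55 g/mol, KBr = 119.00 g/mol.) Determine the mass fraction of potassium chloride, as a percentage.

n(AgNO3) = 0.03790 × 0.3461 = 0.01312 mol
Let x = n(KCl), y = n(KBr).
Titrant: 1x + 1y = 0.01312;  mass: 74.55x + 119.00y = 1.248
Solving, x = 7.040 × 10^-3 mol, y = 6.077 × 10^-3 mol
mass of KCl = 7.040 × 10^-3 × 74.55 = 0.5249 g
% KCl = 0.5249 / 1.248 × 100 = 42.06 %

42.06 %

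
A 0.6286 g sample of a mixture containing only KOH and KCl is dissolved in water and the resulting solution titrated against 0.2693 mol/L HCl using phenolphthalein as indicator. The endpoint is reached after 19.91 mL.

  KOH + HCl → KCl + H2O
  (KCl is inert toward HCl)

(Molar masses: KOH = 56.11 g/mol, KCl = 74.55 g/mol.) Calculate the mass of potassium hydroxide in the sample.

n(HCl) = 0.01991 × 0.2693 = 5.362 × 10^-3 mol
Let x = n(KOH), y = n(KCl).
Titrant: 1x = 5.362 × 10^-3;  mass: 56.11x + 74.55y = 0.6286
Solving, x = 5.362 × 10^-3 mol, y = 4.396 × 10^-3 mol
mass of KOH = 5.362 × 10^-3 × 56.11 = 0.3008 g

0.3008 g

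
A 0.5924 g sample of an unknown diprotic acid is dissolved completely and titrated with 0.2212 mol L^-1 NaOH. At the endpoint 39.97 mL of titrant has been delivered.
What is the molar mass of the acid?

n(NaOH) = 0.03997 L × 0.2212 mol/L = 8.841 × 10^-3 mol
From the 1:2 ratio, n(H2A) = 1/2 × 8.841 × 10^-3 = 4.421 × 10^-3 mol
M = m / n = 0.5924 g / 4.421 × 10^-3 mol = 134.0 g/mol

134.0 g/mol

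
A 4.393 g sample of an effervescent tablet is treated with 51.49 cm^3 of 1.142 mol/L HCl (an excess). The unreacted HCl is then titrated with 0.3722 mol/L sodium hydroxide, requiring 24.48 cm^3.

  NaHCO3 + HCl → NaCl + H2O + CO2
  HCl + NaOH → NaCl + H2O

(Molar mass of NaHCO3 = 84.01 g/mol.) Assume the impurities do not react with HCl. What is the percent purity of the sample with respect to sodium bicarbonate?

n(HCl) added = 0.05149 × 1.142 = 0.05880 mol
n(NaOH) used in back-titration = 0.02448 × 0.3722 = 9.111 × 10^-3 mol
n(HCl) left over = 9.111 × 10^-3 mol (1:1 ratio)
n(HCl) consumed by analyte = 0.05880 − 9.111 × 10^-3 = 0.04969 mol
n(NaHCO3) = 0.04969 mol (1:1 ratio)
mass of NaHCO3 = 0.04969 × 84.01 = 4.174 g
% NaHCO3 = 4.174 / 4.393 × 100 = 95.03 %

95.03 %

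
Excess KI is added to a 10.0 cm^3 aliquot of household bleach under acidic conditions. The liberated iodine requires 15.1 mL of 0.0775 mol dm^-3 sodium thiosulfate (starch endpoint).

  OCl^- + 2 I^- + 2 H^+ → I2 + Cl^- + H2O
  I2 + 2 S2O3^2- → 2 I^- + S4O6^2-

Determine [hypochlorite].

0.0585 mol/L

n(S2O3^2-) = 0.0151 × 0.0775 = 1.17 × 10^-3 mol
n(I2) = n(S2O3^2-)/2 = 5.85 × 10^-4 mol
n(OCl^-) in the aliquot = 5.85 × 10^-4 mol (1:1 ratio)
[OCl^-] = 5.85 × 10^-4 / 0.0100 = 0.0585 mol/L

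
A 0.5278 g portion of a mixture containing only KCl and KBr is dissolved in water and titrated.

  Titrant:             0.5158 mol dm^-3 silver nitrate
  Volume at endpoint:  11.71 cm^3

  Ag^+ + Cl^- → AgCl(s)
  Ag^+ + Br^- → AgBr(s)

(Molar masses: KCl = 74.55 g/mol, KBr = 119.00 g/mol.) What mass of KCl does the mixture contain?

0.3203 g

n(AgNO3) = 0.01171 × 0.5158 = 6.040 × 10^-3 mol
Let x = n(KCl), y = n(KBr).
Titrant: 1x + 1y = 6.040 × 10^-3;  mass: 74.55x + 119.00y = 0.5278
Solving, x = 4.296 × 10^-3 mol, y = 1.744 × 10^-3 mol
mass of KCl = 4.296 × 10^-3 × 74.55 = 0.3203 g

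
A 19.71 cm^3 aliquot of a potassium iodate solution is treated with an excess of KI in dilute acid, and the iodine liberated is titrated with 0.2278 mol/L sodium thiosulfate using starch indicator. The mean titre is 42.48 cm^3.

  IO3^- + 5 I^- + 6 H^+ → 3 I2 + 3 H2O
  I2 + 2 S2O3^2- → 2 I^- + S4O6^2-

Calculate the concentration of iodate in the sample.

n(S2O3^2-) = 0.04248 × 0.2278 = 9.677 × 10^-3 mol
n(I2) = n(S2O3^2-)/2 = 4.838 × 10^-3 mol
From the 1:3 ratio, n(IO3^-) in the aliquot = 1/3 × 4.838 × 10^-3 = 1.613 × 10^-3 mol
[IO3^-] = 1.613 × 10^-3 / 0.01971 = 0.08183 mol/L

0.08183 mol/L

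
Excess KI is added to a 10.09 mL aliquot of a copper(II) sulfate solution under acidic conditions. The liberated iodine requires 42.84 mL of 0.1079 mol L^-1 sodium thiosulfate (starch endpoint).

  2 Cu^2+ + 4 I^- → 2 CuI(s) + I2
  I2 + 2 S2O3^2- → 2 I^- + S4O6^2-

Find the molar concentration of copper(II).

n(S2O3^2-) = 0.04284 × 0.1079 = 4.622 × 10^-3 mol
n(I2) = n(S2O3^2-)/2 = 2.311 × 10^-3 mol
From the 2:1 ratio, n(Cu2+) in the aliquot = 2/1 × 2.311 × 10^-3 = 4.622 × 10^-3 mol
[Cu2+] = 4.622 × 10^-3 / 0.01009 = 0.4581 mol/L

0.4581 mol/L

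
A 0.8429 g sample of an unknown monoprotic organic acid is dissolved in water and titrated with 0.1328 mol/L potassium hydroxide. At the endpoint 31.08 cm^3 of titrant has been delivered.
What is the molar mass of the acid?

n(KOH) = 0.03108 L × 0.1328 mol/L = 4.127 × 10^-3 mol
n(HA) = 4.127 × 10^-3 mol (1:1 ratio)
M = m / n = 0.8429 g / 4.127 × 10^-3 mol = 204.2 g/mol

204.2 g/mol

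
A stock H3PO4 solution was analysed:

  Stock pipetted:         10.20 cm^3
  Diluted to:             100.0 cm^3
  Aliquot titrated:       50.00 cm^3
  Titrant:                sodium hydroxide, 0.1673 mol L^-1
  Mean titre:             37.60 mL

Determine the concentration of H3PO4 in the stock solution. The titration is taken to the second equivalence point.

H3PO4 + 2 NaOH → Na2HPO4 + 2 H2O
n(NaOH) = 0.03760 × 0.1673 = 6.290 × 10^-3 mol
From the 1:2 ratio, n(H3PO4) in the aliquot = 1/2 × 6.290 × 10^-3 = 3.145 × 10^-3 mol
[H3PO4]_dilute = 3.145 × 10^-3 / 0.05000 = 0.06290 mol/L
Dilution factor = 100.0 / 10.20 = 9.804
[H3PO4]_stock = 0.06290 × 9.804 = 0.6167 mol/L

0.6167 mol/L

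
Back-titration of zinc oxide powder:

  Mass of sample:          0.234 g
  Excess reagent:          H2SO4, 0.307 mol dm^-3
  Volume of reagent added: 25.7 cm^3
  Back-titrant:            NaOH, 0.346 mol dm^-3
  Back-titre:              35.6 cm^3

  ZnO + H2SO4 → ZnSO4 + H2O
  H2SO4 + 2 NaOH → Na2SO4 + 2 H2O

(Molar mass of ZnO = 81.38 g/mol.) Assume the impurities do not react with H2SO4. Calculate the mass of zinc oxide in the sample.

n(H2SO4) added = 0.0257 × 0.307 = 7.89 × 10^-3 mol
n(NaOH) used in back-titration = 0.0356 × 0.346 = 0.0123 mol
From the 1:2 ratio, n(H2SO4) left over = 1/2 × 0.0123 = 6.16 × 10^-3 mol
n(H2SO4) consumed by analyte = 7.89 × 10^-3 − 6.16 × 10^-3 = 1.73 × 10^-3 mol
n(ZnO) = 1.73 × 10^-3 mol (1:1 ratio)
mass of ZnO = 1.73 × 10^-3 × 81.38 = 0.141 g

0.141 g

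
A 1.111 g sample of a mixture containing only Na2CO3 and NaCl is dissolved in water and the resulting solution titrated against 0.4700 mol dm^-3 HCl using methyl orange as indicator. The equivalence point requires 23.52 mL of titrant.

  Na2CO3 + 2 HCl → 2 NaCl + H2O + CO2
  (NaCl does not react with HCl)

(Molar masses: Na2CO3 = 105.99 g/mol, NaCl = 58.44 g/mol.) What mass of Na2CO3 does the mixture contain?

0.5858 g

n(HCl) = 0.02352 × 0.4700 = 0.01105 mol
Let x = n(Na2CO3), y = n(NaCl).
Titrant: 2x = 0.01105;  mass: 105.99x + 58.44y = 1.111
Solving, x = 5.527 × 10^-3 mol, y = 8.987 × 10^-3 mol
mass of Na2CO3 = 5.527 × 10^-3 × 105.99 = 0.5858 g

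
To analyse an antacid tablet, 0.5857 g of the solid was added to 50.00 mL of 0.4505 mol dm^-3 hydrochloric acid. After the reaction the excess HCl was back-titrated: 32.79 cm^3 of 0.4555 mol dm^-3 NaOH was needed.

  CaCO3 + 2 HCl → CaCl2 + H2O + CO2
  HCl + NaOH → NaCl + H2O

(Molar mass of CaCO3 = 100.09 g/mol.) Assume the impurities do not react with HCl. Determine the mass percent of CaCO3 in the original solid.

n(HCl) added = 0.05000 × 0.4505 = 0.02253 mol
n(NaOH) used in back-titration = 0.03279 × 0.4555 = 0.01494 mol
n(HCl) left over = 0.01494 mol (1:1 ratio)
n(HCl) consumed by analyte = 0.02253 − 0.01494 = 7.589 × 10^-3 mol
From the 1:2 ratio, n(CaCO3) = 1/2 × 7.589 × 10^-3 = 3.795 × 10^-3 mol
mass of CaCO3 = 3.795 × 10^-3 × 100.09 = 0.3798 g
% CaCO3 = 0.3798 / 0.5857 × 100 = 64.85 %

64.85 %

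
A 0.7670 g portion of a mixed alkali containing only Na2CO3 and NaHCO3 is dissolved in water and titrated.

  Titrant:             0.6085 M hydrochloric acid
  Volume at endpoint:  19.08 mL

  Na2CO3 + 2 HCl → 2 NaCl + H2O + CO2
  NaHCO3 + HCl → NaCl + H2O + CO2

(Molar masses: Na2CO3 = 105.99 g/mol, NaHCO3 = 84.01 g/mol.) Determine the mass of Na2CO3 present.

n(HCl) = 0.01908 × 0.6085 = 0.01161 mol
Let x = n(Na2CO3), y = n(NaHCO3).
Titrant: 2x + 1y = 0.01161;  mass: 105.99x + 84.01y = 0.7670
Solving, x = 3.359 × 10^-3 mol, y = 4.892 × 10^-3 mol
mass of Na2CO3 = 3.359 × 10^-3 × 105.99 = 0.3560 g

0.3560 g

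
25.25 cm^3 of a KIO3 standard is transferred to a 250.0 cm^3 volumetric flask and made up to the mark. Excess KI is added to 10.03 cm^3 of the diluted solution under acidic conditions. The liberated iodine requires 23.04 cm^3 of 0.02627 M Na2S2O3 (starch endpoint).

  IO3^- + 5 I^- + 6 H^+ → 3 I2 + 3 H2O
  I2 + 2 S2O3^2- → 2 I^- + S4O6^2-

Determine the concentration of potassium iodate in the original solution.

0.09958 M

n(S2O3^2-) = 0.02304 × 0.02627 = 6.053 × 10^-4 mol
n(I2) = n(S2O3^2-)/2 = 3.026 × 10^-4 mol
From the 1:3 ratio, n(IO3^-) in the aliquot = 1/3 × 3.026 × 10^-4 = 1.009 × 10^-4 mol
[IO3^-]_dilute = 1.009 × 10^-4 / 0.01003 = 0.01006 mol/L
[IO3^-]_original = 0.01006 × 250.0/25.25 = 0.09958 mol/L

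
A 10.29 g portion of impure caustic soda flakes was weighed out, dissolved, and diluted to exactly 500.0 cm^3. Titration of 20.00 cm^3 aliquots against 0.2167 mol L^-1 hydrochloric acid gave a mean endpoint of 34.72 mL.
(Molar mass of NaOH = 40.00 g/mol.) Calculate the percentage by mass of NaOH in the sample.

NaOH + HCl → NaCl + H2O
n(HCl) per titration = 0.03472 × 0.2167 = 7.524 × 10^-3 mol
n(NaOH) in each aliquot = 7.524 × 10^-3 mol (1:1 ratio)
n(NaOH) in the whole flask = 7.524 × 10^-3 × 500.0/20.00 = 0.1881 mol
mass of NaOH = 0.1881 × 40.00 = 7.524 g
% NaOH = 7.524 / 10.29 × 100 = 73.12 %

73.12 %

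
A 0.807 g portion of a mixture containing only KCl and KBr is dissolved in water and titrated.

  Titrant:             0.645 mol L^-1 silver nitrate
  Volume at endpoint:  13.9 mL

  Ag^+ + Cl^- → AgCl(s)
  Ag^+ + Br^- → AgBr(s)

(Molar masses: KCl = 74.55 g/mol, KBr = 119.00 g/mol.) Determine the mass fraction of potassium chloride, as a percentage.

54.0 %

n(AgNO3) = 0.0139 × 0.645 = 8.97 × 10^-3 mol
Let x = n(KCl), y = n(KBr).
Titrant: 1x + 1y = 8.97 × 10^-3;  mass: 74.55x + 119.00y = 0.807
Solving, x = 5.85 × 10^-3 mol, y = 3.12 × 10^-3 mol
mass of KCl = 5.85 × 10^-3 × 74.55 = 0.436 g
% KCl = 0.436 / 0.807 × 100 = 54.0 %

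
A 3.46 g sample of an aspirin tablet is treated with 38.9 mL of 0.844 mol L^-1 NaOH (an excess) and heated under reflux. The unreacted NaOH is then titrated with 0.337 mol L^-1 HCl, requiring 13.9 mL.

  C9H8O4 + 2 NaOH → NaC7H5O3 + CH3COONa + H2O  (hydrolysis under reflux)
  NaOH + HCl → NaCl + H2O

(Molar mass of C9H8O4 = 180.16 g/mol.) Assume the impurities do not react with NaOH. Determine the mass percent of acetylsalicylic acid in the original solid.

n(NaOH) added = 0.0389 × 0.844 = 0.0328 mol
n(HCl) used in back-titration = 0.0139 × 0.337 = 4.68 × 10^-3 mol
n(NaOH) left over = 4.68 × 10^-3 mol (1:1 ratio)
n(NaOH) consumed by analyte = 0.0328 − 4.68 × 10^-3 = 0.0281 mol
From the 1:2 ratio, n(C9H8O4) = 1/2 × 0.0281 = 0.0141 mol
mass of C9H8O4 = 0.0141 × 180.16 = 2.54 g
% C9H8O4 = 2.54 / 3.46 × 100 = 73.3 %

73.3 %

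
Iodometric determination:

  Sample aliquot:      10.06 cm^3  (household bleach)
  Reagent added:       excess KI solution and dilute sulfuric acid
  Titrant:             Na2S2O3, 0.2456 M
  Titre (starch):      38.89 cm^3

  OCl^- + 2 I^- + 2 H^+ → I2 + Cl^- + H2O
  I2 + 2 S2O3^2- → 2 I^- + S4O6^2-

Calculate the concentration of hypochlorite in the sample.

0.4747 M

n(S2O3^2-) = 0.03889 × 0.2456 = 9.551 × 10^-3 mol
n(I2) = n(S2O3^2-)/2 = 4.776 × 10^-3 mol
n(OCl^-) in the aliquot = 4.776 × 10^-3 mol (1:1 ratio)
[OCl^-] = 4.776 × 10^-3 / 0.01006 = 0.4747 mol/L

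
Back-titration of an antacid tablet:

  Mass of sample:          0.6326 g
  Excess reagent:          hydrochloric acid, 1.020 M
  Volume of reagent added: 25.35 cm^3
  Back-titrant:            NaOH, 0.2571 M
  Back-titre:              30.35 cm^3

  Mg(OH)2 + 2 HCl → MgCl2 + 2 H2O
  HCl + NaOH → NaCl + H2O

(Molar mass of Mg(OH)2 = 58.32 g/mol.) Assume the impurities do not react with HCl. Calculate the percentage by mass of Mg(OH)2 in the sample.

n(HCl) added = 0.02535 × 1.020 = 0.02586 mol
n(NaOH) used in back-titration = 0.03035 × 0.2571 = 7.803 × 10^-3 mol
n(HCl) left over = 7.803 × 10^-3 mol (1:1 ratio)
n(HCl) consumed by analyte = 0.02586 − 7.803 × 10^-3 = 0.01805 mol
From the 1:2 ratio, n(Mg(OH)2) = 1/2 × 0.01805 = 9.027 × 10^-3 mol
mass of Mg(OH)2 = 9.027 × 10^-3 × 58.32 = 0.5265 g
% Mg(OH)2 = 0.5265 / 0.6326 × 100 = 83.22 %

83.22 %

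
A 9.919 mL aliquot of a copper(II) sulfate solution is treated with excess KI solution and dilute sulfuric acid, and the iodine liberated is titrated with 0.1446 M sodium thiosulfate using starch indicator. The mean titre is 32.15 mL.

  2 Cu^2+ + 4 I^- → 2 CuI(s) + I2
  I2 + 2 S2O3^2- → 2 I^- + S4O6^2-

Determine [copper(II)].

0.4687 M

n(S2O3^2-) = 0.03215 × 0.1446 = 4.649 × 10^-3 mol
n(I2) = n(S2O3^2-)/2 = 2.324 × 10^-3 mol
From the 2:1 ratio, n(Cu2+) in the aliquot = 2/1 × 2.324 × 10^-3 = 4.649 × 10^-3 mol
[Cu2+] = 4.649 × 10^-3 / 0.009919 = 0.4687 mol/L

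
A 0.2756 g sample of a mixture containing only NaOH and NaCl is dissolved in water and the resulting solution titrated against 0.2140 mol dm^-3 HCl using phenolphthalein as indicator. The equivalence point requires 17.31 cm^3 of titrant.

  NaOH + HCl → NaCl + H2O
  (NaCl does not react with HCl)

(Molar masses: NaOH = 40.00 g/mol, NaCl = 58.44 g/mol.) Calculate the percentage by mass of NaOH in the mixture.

n(HCl) = 0.01731 × 0.2140 = 3.704 × 10^-3 mol
Let x = n(NaOH), y = n(NaCl).
Titrant: 1x = 3.704 × 10^-3;  mass: 40.00x + 58.44y = 0.2756
Solving, x = 3.704 × 10^-3 mol, y = 2.180 × 10^-3 mol
mass of NaOH = 3.704 × 10^-3 × 40.00 = 0.1482 g
% NaOH = 0.1482 / 0.2756 × 100 = 53.76 %

53.76 %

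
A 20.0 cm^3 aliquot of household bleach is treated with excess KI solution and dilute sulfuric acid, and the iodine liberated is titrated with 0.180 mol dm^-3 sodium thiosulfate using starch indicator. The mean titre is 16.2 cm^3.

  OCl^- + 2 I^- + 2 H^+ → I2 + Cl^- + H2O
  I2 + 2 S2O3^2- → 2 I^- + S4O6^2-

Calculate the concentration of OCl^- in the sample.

n(S2O3^2-) = 0.0162 × 0.180 = 2.92 × 10^-3 mol
n(I2) = n(S2O3^2-)/2 = 1.46 × 10^-3 mol
n(OCl^-) in the aliquot = 1.46 × 10^-3 mol (1:1 ratio)
[OCl^-] = 1.46 × 10^-3 / 0.0200 = 0.0729 mol/L

0.0729 mol/L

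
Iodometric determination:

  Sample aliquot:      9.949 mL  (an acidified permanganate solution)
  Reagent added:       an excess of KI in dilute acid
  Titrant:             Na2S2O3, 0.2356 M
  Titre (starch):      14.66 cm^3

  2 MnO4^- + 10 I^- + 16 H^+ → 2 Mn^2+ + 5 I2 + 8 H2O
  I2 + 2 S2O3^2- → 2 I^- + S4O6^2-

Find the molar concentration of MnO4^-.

n(S2O3^2-) = 0.01466 × 0.2356 = 3.454 × 10^-3 mol
n(I2) = n(S2O3^2-)/2 = 1.727 × 10^-3 mol
From the 2:5 ratio, n(MnO4^-) in the aliquot = 2/5 × 1.727 × 10^-3 = 6.908 × 10^-4 mol
[MnO4^-] = 6.908 × 10^-4 / 0.009949 = 0.06943 mol/L

0.06943 M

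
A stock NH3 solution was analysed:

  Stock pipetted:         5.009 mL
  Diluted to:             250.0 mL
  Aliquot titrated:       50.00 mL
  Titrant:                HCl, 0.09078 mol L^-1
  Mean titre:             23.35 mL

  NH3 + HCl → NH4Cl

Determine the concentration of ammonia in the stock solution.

n(HCl) = 0.02335 × 0.09078 = 2.120 × 10^-3 mol
n(NH3) in the aliquot = 2.120 × 10^-3 mol (1:1 ratio)
[NH3]_dilute = 2.120 × 10^-3 / 0.05000 = 0.04239 mol/L
Dilution factor = 250.0 / 5.009 = 49.91
[NH3]_stock = 0.04239 × 49.91 = 2.116 mol/L

2.116 mol/L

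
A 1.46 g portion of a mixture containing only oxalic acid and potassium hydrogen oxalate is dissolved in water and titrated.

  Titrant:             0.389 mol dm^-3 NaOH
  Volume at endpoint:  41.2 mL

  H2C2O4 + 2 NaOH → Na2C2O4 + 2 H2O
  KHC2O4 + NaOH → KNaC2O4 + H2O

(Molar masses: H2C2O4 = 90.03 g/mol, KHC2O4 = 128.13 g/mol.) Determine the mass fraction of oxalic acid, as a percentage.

n(NaOH) = 0.0412 × 0.389 = 0.0160 mol
Let x = n(H2C2O4), y = n(KHC2O4).
Titrant: 2x + 1y = 0.0160;  mass: 90.03x + 128.13y = 1.46
Solving, x = 3.57 × 10^-3 mol, y = 8.89 × 10^-3 mol
mass of H2C2O4 = 3.57 × 10^-3 × 90.03 = 0.321 g
% H2C2O4 = 0.321 / 1.46 × 100 = 22.0 %

22.0 %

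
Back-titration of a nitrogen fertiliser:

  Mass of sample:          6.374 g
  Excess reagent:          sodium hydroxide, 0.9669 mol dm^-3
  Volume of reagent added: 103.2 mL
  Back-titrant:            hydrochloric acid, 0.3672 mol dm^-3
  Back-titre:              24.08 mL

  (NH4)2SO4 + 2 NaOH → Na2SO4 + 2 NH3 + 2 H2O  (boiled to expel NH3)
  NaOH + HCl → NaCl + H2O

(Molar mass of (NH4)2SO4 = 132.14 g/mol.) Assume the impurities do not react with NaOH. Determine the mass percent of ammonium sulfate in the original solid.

n(NaOH) added = 0.1032 × 0.9669 = 0.09978 mol
n(HCl) used in back-titration = 0.02408 × 0.3672 = 8.842 × 10^-3 mol
n(NaOH) left over = 8.842 × 10^-3 mol (1:1 ratio)
n(NaOH) consumed by analyte = 0.09978 − 8.842 × 10^-3 = 0.09094 mol
From the 1:2 ratio, n((NH4)2SO4) = 1/2 × 0.09094 = 0.04547 mol
mass of (NH4)2SO4 = 0.04547 × 132.14 = 6.009 g
% (NH4)2SO4 = 6.009 / 6.374 × 100 = 94.27 %

94.27 %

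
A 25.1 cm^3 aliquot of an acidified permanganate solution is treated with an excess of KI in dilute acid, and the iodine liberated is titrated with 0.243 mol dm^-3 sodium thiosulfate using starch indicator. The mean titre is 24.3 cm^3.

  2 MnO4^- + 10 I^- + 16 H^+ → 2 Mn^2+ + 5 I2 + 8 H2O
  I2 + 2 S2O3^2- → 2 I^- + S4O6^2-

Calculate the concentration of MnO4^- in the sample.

n(S2O3^2-) = 0.0243 × 0.243 = 5.90 × 10^-3 mol
n(I2) = n(S2O3^2-)/2 = 2.95 × 10^-3 mol
From the 2:5 ratio, n(MnO4^-) in the aliquot = 2/5 × 2.95 × 10^-3 = 1.18 × 10^-3 mol
[MnO4^-] = 1.18 × 10^-3 / 0.0251 = 0.0471 mol/L

0.0471 mol/L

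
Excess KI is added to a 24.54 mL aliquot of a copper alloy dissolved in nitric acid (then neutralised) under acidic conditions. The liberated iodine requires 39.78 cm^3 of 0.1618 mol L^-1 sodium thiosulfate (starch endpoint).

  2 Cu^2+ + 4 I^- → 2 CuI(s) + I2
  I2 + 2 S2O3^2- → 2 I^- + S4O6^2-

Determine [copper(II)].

n(S2O3^2-) = 0.03978 × 0.1618 = 6.436 × 10^-3 mol
n(I2) = n(S2O3^2-)/2 = 3.218 × 10^-3 mol
From the 2:1 ratio, n(Cu2+) in the aliquot = 2/1 × 3.218 × 10^-3 = 6.436 × 10^-3 mol
[Cu2+] = 6.436 × 10^-3 / 0.02454 = 0.2623 mol/L

0.2623 mol/L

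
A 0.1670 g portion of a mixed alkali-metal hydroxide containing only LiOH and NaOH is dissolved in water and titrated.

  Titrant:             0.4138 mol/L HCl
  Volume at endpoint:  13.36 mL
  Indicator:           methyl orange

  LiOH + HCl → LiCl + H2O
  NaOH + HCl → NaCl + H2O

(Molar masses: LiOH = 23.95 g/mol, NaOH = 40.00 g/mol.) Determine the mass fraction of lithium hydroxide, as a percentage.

48.37 %

n(HCl) = 0.01336 × 0.4138 = 5.528 × 10^-3 mol
Let x = n(LiOH), y = n(NaOH).
Titrant: 1x + 1y = 5.528 × 10^-3;  mass: 23.95x + 40.00y = 0.1670
Solving, x = 3.373 × 10^-3 mol, y = 2.155 × 10^-3 mol
mass of LiOH = 3.373 × 10^-3 × 23.95 = 0.08078 g
% LiOH = 0.08078 / 0.1670 × 100 = 48.37 %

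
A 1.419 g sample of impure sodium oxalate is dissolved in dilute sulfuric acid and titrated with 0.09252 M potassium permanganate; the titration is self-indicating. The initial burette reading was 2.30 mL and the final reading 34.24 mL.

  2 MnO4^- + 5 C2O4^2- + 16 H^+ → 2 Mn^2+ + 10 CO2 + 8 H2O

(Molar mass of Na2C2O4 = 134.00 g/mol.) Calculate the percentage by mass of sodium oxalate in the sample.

n(KMnO4) = 0.03194 L × 0.09252 mol/L = 2.955 × 10^-3 mol
From the 5:2 ratio, n(Na2C2O4) = 5/2 × 2.955 × 10^-3 = 7.388 × 10^-3 mol
mass of Na2C2O4 = 7.388 × 10^-3 × 134.00 g/mol = 0.9900 g
% Na2C2O4 = 0.9900 / 1.419 × 100 = 69.76 %

69.76 %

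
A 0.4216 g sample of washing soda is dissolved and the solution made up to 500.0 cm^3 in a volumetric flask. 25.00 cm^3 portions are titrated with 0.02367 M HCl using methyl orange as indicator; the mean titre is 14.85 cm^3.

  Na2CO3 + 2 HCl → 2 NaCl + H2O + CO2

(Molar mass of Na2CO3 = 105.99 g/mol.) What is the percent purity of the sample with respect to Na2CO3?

88.37 %

n(HCl) per titration = 0.01485 × 0.02367 = 3.515 × 10^-4 mol
From the 1:2 ratio, n(Na2CO3) in each aliquot = 1/2 × 3.515 × 10^-4 = 1.757 × 10^-4 mol
n(Na2CO3) in the whole flask = 1.757 × 10^-4 × 500.0/25.00 = 3.515 × 10^-3 mol
mass of Na2CO3 = 3.515 × 10^-3 × 105.99 = 0.3726 g
% Na2CO3 = 0.3726 / 0.4216 × 100 = 88.37 %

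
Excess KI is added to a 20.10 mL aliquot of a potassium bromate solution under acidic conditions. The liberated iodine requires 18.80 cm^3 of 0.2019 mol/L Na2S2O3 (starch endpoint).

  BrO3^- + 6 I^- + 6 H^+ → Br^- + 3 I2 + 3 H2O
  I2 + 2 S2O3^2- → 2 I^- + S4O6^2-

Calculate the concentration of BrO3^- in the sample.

0.03147 mol/L

n(S2O3^2-) = 0.01880 × 0.2019 = 3.796 × 10^-3 mol
n(I2) = n(S2O3^2-)/2 = 1.898 × 10^-3 mol
From the 1:3 ratio, n(BrO3^-) in the aliquot = 1/3 × 1.898 × 10^-3 = 6.326 × 10^-4 mol
[BrO3^-] = 6.326 × 10^-4 / 0.02010 = 0.03147 mol/L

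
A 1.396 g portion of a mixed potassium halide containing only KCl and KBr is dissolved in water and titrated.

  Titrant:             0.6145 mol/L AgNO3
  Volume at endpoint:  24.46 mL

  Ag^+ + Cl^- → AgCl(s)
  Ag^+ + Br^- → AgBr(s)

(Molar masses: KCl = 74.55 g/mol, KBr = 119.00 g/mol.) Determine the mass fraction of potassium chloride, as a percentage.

n(AgNO3) = 0.02446 × 0.6145 = 0.01503 mol
Let x = n(KCl), y = n(KBr).
Titrant: 1x + 1y = 0.01503;  mass: 74.55x + 119.00y = 1.396
Solving, x = 8.834 × 10^-3 mol, y = 6.197 × 10^-3 mol
mass of KCl = 8.834 × 10^-3 × 74.55 = 0.6585 g
% KCl = 0.6585 / 1.396 × 100 = 47.17 %

47.17 %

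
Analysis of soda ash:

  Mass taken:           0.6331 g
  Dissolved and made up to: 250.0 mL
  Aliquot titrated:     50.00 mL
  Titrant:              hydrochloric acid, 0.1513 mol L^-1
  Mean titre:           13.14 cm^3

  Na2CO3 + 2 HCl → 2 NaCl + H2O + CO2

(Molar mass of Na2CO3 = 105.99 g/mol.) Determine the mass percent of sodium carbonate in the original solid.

n(HCl) per titration = 0.01314 × 0.1513 = 1.988 × 10^-3 mol
From the 1:2 ratio, n(Na2CO3) in each aliquot = 1/2 × 1.988 × 10^-3 = 9.940 × 10^-4 mol
n(Na2CO3) in the whole flask = 9.940 × 10^-4 × 250.0/50.00 = 4.970 × 10^-3 mol
mass of Na2CO3 = 4.970 × 10^-3 × 105.99 = 0.5268 g
% Na2CO3 = 0.5268 / 0.6331 × 100 = 83.21 %

83.21 %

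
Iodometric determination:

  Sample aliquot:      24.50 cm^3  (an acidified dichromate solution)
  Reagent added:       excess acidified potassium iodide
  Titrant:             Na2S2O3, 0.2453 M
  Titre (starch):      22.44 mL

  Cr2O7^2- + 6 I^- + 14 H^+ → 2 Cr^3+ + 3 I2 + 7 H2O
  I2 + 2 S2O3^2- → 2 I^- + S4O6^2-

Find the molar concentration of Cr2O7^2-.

0.03745 M

n(S2O3^2-) = 0.02244 × 0.2453 = 5.505 × 10^-3 mol
n(I2) = n(S2O3^2-)/2 = 2.752 × 10^-3 mol
From the 1:3 ratio, n(Cr2O7^2-) in the aliquot = 1/3 × 2.752 × 10^-3 = 9.174 × 10^-4 mol
[Cr2O7^2-] = 9.174 × 10^-4 / 0.02450 = 0.03745 mol/L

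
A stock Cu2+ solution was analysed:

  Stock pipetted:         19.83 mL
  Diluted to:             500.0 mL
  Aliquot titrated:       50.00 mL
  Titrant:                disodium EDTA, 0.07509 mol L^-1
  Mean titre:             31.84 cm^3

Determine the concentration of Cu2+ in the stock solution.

Cu^2+ + EDTA^4- → [Cu(EDTA)]^2-
n(EDTA) = 0.03184 × 0.07509 = 2.391 × 10^-3 mol
n(Cu2+) in the aliquot = 2.391 × 10^-3 mol (1:1 ratio)
[Cu2+]_dilute = 2.391 × 10^-3 / 0.05000 = 0.04782 mol/L
Dilution factor = 500.0 / 19.83 = 25.21
[Cu2+]_stock = 0.04782 × 25.21 = 1.206 mol/L

1.206 mol/L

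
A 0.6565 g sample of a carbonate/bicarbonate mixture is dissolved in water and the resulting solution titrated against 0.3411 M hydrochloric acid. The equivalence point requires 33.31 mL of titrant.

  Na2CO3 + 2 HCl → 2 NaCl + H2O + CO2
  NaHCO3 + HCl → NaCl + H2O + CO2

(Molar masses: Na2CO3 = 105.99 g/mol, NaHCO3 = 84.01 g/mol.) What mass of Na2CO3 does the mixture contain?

0.5092 g

n(HCl) = 0.03331 × 0.3411 = 0.01136 mol
Let x = n(Na2CO3), y = n(NaHCO3).
Titrant: 2x + 1y = 0.01136;  mass: 105.99x + 84.01y = 0.6565
Solving, x = 4.805 × 10^-3 mol, y = 1.753 × 10^-3 mol
mass of Na2CO3 = 4.805 × 10^-3 × 105.99 = 0.5092 g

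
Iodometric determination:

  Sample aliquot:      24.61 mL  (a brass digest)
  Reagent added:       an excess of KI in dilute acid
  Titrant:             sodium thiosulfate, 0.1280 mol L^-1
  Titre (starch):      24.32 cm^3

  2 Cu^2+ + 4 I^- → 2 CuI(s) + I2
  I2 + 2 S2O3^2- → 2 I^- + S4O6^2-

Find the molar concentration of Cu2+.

n(S2O3^2-) = 0.02432 × 0.1280 = 3.113 × 10^-3 mol
n(I2) = n(S2O3^2-)/2 = 1.556 × 10^-3 mol
From the 2:1 ratio, n(Cu2+) in the aliquot = 2/1 × 1.556 × 10^-3 = 3.113 × 10^-3 mol
[Cu2+] = 3.113 × 10^-3 / 0.02461 = 0.1265 mol/L

0.1265 mol/L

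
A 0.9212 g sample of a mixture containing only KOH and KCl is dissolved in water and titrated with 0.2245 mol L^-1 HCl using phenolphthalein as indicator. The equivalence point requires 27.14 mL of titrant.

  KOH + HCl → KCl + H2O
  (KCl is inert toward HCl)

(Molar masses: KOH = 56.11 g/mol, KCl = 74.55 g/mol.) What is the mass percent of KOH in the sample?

n(HCl) = 0.02714 × 0.2245 = 6.093 × 10^-3 mol
Let x = n(KOH), y = n(KCl).
Titrant: 1x = 6.093 × 10^-3;  mass: 56.11x + 74.55y = 0.9212
Solving, x = 6.093 × 10^-3 mol, y = 7.771 × 10^-3 mol
mass of KOH = 6.093 × 10^-3 × 56.11 = 0.3419 g
% KOH = 0.3419 / 0.9212 × 100 = 37.11 %

37.11 %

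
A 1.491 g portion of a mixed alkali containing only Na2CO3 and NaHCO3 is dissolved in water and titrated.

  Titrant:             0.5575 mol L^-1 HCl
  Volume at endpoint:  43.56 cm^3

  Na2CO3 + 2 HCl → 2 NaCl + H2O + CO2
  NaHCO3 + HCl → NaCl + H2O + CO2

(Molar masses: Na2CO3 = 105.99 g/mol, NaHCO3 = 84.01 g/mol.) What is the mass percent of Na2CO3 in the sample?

62.93 %

n(HCl) = 0.04356 × 0.5575 = 0.02428 mol
Let x = n(Na2CO3), y = n(NaHCO3).
Titrant: 2x + 1y = 0.02428;  mass: 105.99x + 84.01y = 1.491
Solving, x = 8.853 × 10^-3 mol, y = 6.579 × 10^-3 mol
mass of Na2CO3 = 8.853 × 10^-3 × 105.99 = 0.9383 g
% Na2CO3 = 0.9383 / 1.491 × 100 = 62.93 %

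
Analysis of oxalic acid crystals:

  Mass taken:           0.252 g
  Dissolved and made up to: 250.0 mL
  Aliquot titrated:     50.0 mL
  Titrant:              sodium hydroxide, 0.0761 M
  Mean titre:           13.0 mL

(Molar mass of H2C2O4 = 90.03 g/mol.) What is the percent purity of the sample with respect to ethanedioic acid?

88.4 %

H2C2O4 + 2 NaOH → Na2C2O4 + 2 H2O
n(NaOH) per titration = 0.0130 × 0.0761 = 9.89 × 10^-4 mol
From the 1:2 ratio, n(H2C2O4) in each aliquot = 1/2 × 9.89 × 10^-4 = 4.95 × 10^-4 mol
n(H2C2O4) in the whole flask = 4.95 × 10^-4 × 250.0/50.0 = 2.47 × 10^-3 mol
mass of H2C2O4 = 2.47 × 10^-3 × 90.03 = 0.223 g
% H2C2O4 = 0.223 / 0.252 × 100 = 88.4 %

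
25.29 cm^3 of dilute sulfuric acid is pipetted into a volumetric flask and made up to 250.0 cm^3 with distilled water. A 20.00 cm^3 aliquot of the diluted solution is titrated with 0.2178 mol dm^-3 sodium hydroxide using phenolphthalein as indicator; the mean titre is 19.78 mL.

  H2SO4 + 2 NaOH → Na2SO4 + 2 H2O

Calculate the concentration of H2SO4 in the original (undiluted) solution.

1.065 mol/L

n(NaOH) = 0.01978 × 0.2178 = 4.308 × 10^-3 mol
From the 1:2 ratio, n(H2SO4) in the aliquot = 1/2 × 4.308 × 10^-3 = 2.154 × 10^-3 mol
[H2SO4]_dilute = 2.154 × 10^-3 / 0.02000 = 0.1077 mol/L
Dilution factor = 250.0 / 25.29 = 9.885
[H2SO4]_stock = 0.1077 × 9.885 = 1.065 mol/L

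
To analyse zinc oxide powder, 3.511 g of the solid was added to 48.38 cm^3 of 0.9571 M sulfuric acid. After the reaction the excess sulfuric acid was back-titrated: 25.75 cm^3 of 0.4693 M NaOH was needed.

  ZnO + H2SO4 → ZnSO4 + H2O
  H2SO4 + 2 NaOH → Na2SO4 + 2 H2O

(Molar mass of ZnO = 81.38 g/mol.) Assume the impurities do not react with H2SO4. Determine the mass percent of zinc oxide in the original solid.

93.32 %

n(H2SO4) added = 0.04838 × 0.9571 = 0.04630 mol
n(NaOH) used in back-titration = 0.02575 × 0.4693 = 0.01208 mol
From the 1:2 ratio, n(H2SO4) left over = 1/2 × 0.01208 = 6.042 × 10^-3 mol
n(H2SO4) consumed by analyte = 0.04630 − 6.042 × 10^-3 = 0.04026 mol
n(ZnO) = 0.04026 mol (1:1 ratio)
mass of ZnO = 0.04026 × 81.38 = 3.277 g
% ZnO = 3.277 / 3.511 × 100 = 93.32 %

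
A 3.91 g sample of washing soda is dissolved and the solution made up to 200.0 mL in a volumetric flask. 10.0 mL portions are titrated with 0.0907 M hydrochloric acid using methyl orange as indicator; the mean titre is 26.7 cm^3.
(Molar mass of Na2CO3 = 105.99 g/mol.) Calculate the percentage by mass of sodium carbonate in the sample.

65.6 %

Na2CO3 + 2 HCl → 2 NaCl + H2O + CO2
n(HCl) per titration = 0.0267 × 0.0907 = 2.42 × 10^-3 mol
From the 1:2 ratio, n(Na2CO3) in each aliquot = 1/2 × 2.42 × 10^-3 = 1.21 × 10^-3 mol
n(Na2CO3) in the whole flask = 1.21 × 10^-3 × 200.0/10.0 = 0.0242 mol
mass of Na2CO3 = 0.0242 × 105.99 = 2.57 g
% Na2CO3 = 2.57 / 3.91 × 100 = 65.6 %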